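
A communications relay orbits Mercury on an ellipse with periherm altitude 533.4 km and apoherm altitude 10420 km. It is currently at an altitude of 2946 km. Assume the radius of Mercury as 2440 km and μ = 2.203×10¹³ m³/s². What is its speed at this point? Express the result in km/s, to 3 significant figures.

r_p = 2440 + 533.4 = 2973.4 km = 2.9734×10⁶ m.
r_a = 2440 + 10420 = 12860 km = 1.2860×10⁷ m.
r = 2440 + 2946 = 5386.0 km = 5.386×10⁶ m.
Semi-major axis a = (r_p + r_a)/2 = 7916.7 km = 7.917×10⁶ m.
Vis-viva: v² = μ(2/r − 1/a) = 2.203×10¹³ × (3.713×10⁻⁷ − 1.263×10⁻⁷) = 5.398×10⁶ m²/s².
v = 2323 m/s = 2.323 km/s.

v ≈ 2.32 km/s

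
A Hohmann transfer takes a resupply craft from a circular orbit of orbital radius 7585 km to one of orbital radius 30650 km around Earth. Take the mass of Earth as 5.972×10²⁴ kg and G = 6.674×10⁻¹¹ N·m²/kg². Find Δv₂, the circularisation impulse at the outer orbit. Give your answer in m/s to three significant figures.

Δv ≈ 1330 m/s

μ = GM = 6.674×10⁻¹¹ × 5.972×10²⁴ = 3.986×10¹⁴ m³/s².
r₁ = 7585 km = 7.585×10⁶ m.
r₂ = 30650 km = 3.065×10⁷ m.
Transfer ellipse a_t = (r₁ + r₂)/2 = 1.912×10⁷ m.
At r₁: circular v_c1 = √(μ/r₁) = 7249 m/s; transfer-perigee v_p = √[μ(2/r₁ − 1/a_t)] = 9179 m/s.
At r₂: circular v_c2 = √(μ/r₂) = 3606 m/s; transfer-apogee v_a = √[μ(2/r₂ − 1/a_t)] = 2271 m/s.
Δv₂ = v_c2 − v_a = 1335 m/s.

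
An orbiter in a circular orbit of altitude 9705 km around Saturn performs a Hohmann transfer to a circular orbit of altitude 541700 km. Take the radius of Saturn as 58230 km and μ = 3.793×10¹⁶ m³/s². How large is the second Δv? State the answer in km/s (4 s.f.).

Δv ≈ 4.365 km/s

r₁ = 58230 + 9705 = 67935 km = 6.7935×10⁷ m.
r₂ = 58230 + 541700 = 599930 km = 5.9993×10⁸ m.
Transfer ellipse a_t = (r₁ + r₂)/2 = 3.339×10⁸ m.
At r₁: circular v_c1 = √(μ/r₁) = 23630 m/s; transfer-perikrone v_p = √[μ(2/r₁ − 1/a_t)] = 31670 m/s.
At r₂: circular v_c2 = √(μ/r₂) = 7951 m/s; transfer-apokrone v_a = √[μ(2/r₂ − 1/a_t)] = 3586 m/s.
Δv₂ = v_c2 − v_a = 4365 m/s.
= 4.365 km/s.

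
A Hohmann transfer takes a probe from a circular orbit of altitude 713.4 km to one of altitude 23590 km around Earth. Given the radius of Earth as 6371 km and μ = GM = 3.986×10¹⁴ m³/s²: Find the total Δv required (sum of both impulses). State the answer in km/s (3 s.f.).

Δv_total ≈ 3.43 km/s

r₁ = 6371 + 713.4 = 7084.4 km = 7.0844×10⁶ m.
r₂ = 6371 + 23590 = 29961 km = 2.9961×10⁷ m.
Transfer ellipse a_t = (r₁ + r₂)/2 = 1.852×10⁷ m.
At r₁: circular v_c1 = √(μ/r₁) = 7501 m/s; transfer-perigee v_p = √[μ(2/r₁ − 1/a_t)] = 9540 m/s.
Δv₁ = v_p − v_c1 = 2039 m/s.
At r₂: circular v_c2 = √(μ/r₂) = 3647 m/s; transfer-apogee v_a = √[μ(2/r₂ − 1/a_t)] = 2256 m/s.
Δv₂ = v_c2 − v_a = 1392 m/s.
Total Δv = Δv₁ + Δv₂ = 3431 m/s = 3.431 km/s.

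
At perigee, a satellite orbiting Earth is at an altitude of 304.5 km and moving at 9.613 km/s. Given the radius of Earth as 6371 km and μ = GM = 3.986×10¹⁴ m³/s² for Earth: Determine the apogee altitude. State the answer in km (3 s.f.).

r_p = 6371 + 304.5 = 6675.5 km = 6.676×10⁶ m.
Specific energy ε = v²/2 − μ/r = -1.351×10⁷ J/kg, so a = −μ/(2ε) = 1.476×10⁷ m.
The apsides satisfy r_p + r_a = 2a, so the apogee radius is 2a − r_p = 2.284×10⁷ m = 22837 km.
Apogee altitude = 22837 − 6371 = 16466 km.

apogee altitude ≈ 16500 km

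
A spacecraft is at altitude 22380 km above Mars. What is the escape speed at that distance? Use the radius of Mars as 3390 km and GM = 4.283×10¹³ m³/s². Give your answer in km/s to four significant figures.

r = 3390 + 22380 = 25770 km = 2.5770×10⁷ m.
Escape speed v_esc = √(2μ/r) = √(2 × 4.283×10¹³ / 2.577×10⁷) = √(3.324×10⁶) = 1823 m/s.
= 1.823 km/s.

v_esc ≈ 1.823 km/s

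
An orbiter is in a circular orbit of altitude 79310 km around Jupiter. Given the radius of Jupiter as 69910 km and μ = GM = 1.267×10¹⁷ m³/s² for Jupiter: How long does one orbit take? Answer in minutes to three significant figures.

r = 69910 + 79310 = 149220 km = 1.4922×10⁸ m.
Kepler's third law: T = 2π√(r³/μ) = 2π√((1.492×10⁸)³ / 1.267×10¹⁷).
r³/μ = 2.622×10⁷ s², so T = 2π × 5.121×10³ = 3.218×10⁴ s.
Converting: 3.218×10⁴ s ÷ 60.00 = 536.3 minutes.

T ≈ 536 minutes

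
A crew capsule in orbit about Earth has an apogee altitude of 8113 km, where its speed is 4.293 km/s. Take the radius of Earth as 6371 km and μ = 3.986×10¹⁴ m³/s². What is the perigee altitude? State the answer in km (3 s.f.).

perigee altitude ≈ 920 km

r_a = 6371 + 8113 = 14484 km = 1.448×10⁷ m.
Specific energy ε = v²/2 − μ/r = -1.831×10⁷ J/kg, so a = −μ/(2ε) = 1.089×10⁷ m.
The apsides satisfy r_p + r_a = 2a, so the perigee radius is 2a − r_a = 7.291×10⁶ m = 7291.4 km.
Perigee altitude = 7291.4 − 6371 = 920.36 km.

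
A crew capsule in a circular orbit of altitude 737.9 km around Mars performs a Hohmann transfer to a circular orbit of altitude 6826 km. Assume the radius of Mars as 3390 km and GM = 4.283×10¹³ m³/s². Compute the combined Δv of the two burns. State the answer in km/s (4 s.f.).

r₁ = 3390 + 737.9 = 4127.9 km = 4.1279×10⁶ m.
r₂ = 3390 + 6826 = 10216 km = 1.0216×10⁷ m.
Transfer ellipse a_t = (r₁ + r₂)/2 = 7.172×10⁶ m.
At r₁: circular v_c1 = √(μ/r₁) = 3221 m/s; transfer-periapsis v_p = √[μ(2/r₁ − 1/a_t)] = 3844 m/s.
Δv₁ = v_p − v_c1 = 623.3 m/s.
At r₂: circular v_c2 = √(μ/r₂) = 2048 m/s; transfer-apoapsis v_a = √[μ(2/r₂ − 1/a_t)] = 1553 m/s.
Δv₂ = v_c2 − v_a = 494.2 m/s.
Total Δv = Δv₁ + Δv₂ = 1117 m/s = 1.117 km/s.

Δv_total ≈ 1.117 km/s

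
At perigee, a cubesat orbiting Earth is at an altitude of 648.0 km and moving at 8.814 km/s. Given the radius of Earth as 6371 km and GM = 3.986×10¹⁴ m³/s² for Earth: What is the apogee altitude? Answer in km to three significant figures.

r_p = 6371 + 648.0 = 7019.0 km = 7.019×10⁶ m.
Specific energy ε = v²/2 − μ/r = -1.795×10⁷ J/kg, so a = −μ/(2ε) = 1.111×10⁷ m.
The apsides satisfy r_p + r_a = 2a, so the apogee radius is 2a − r_p = 1.519×10⁷ m = 15193 km.
Apogee altitude = 15193 − 6371 = 8821.8 km.

apogee altitude ≈ 8820 km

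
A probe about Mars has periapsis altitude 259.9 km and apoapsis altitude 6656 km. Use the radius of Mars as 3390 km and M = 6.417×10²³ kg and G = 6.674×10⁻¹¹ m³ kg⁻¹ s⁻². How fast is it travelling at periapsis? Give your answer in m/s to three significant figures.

μ = GM = 6.674×10⁻¹¹ × 6.417×10²³ = 4.283×10¹³ m³/s².
r_p = 3390 + 259.9 = 3649.9 km = 3.6499×10⁶ m.
r_a = 3390 + 6656 = 10046 km = 1.0046×10⁷ m.
Semi-major axis a = (r_p + r_a)/2 = 6847.9 km = 6.848×10⁶ m.
Vis-viva: v² = μ(2/r − 1/a) = 4.283×10¹³ × (5.480×10⁻⁷ − 1.460×10⁻⁷) = 1.721×10⁷ m²/s².
v = 4149 m/s.

v ≈ 4150 m/s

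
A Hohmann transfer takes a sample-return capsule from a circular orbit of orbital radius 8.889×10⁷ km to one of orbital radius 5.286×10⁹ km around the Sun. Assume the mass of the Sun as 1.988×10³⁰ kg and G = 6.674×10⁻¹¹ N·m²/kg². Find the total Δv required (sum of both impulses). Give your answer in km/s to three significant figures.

μ = GM = 6.674×10⁻¹¹ × 1.988×10³⁰ = 1.327×10²⁰ m³/s².
r₁ = 8.889×10⁷ km = 8.889×10¹⁰ m.
r₂ = 5.286×10⁹ km = 5.286×10¹² m.
Transfer ellipse a_t = (r₁ + r₂)/2 = 2.687×10¹² m.
At r₁: circular v_c1 = √(μ/r₁) = 38630 m/s; transfer-perihelion v_p = √[μ(2/r₁ − 1/a_t)] = 54180 m/s.
Δv₁ = v_p − v_c1 = 15550 m/s.
At r₂: circular v_c2 = √(μ/r₂) = 5010 m/s; transfer-aphelion v_a = √[μ(2/r₂ − 1/a_t)] = 911.2 m/s.
Δv₂ = v_c2 − v_a = 4099 m/s.
Total Δv = Δv₁ + Δv₂ = 19650 m/s = 19.65 km/s.

Δv_total ≈ 19.6 km/s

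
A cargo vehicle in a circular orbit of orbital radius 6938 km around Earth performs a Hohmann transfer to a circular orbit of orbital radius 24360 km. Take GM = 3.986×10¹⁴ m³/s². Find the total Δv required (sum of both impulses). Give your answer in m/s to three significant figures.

r₁ = 6938 km = 6.938×10⁶ m.
r₂ = 24360 km = 2.436×10⁷ m.
Transfer ellipse a_t = (r₁ + r₂)/2 = 1.565×10⁷ m.
At r₁: circular v_c1 = √(μ/r₁) = 7580 m/s; transfer-perigee v_p = √[μ(2/r₁ − 1/a_t)] = 9457 m/s.
Δv₁ = v_p − v_c1 = 1877 m/s.
At r₂: circular v_c2 = √(μ/r₂) = 4045 m/s; transfer-apogee v_a = √[μ(2/r₂ − 1/a_t)] = 2693 m/s.
Δv₂ = v_c2 − v_a = 1352 m/s.
Total Δv = Δv₁ + Δv₂ = 3229 m/s.

Δv_total ≈ 3230 m/s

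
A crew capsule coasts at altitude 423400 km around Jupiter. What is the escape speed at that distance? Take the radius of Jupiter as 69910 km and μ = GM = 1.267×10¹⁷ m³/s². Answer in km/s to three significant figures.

r = 69910 + 423400 = 493310 km = 4.9331×10⁸ m.
Escape speed v_esc = √(2μ/r) = √(2 × 1.267×10¹⁷ / 4.933×10⁸) = √(5.137×10⁸) = 22660 m/s.
= 22.66 km/s.

v_esc ≈ 22.7 km/s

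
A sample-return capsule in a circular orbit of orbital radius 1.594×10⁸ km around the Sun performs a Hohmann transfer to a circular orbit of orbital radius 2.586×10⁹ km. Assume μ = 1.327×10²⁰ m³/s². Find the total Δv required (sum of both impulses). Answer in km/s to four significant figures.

r₁ = 1.594×10⁸ km = 1.594×10¹¹ m.
r₂ = 2.586×10⁹ km = 2.586×10¹² m.
Transfer ellipse a_t = (r₁ + r₂)/2 = 1.373×10¹² m.
At r₁: circular v_c1 = √(μ/r₁) = 28850 m/s; transfer-perihelion v_p = √[μ(2/r₁ − 1/a_t)] = 39600 m/s.
Δv₁ = v_p − v_c1 = 10750 m/s.
At r₂: circular v_c2 = √(μ/r₂) = 7163 m/s; transfer-aphelion v_a = √[μ(2/r₂ − 1/a_t)] = 2441 m/s.
Δv₂ = v_c2 − v_a = 4722 m/s.
Total Δv = Δv₁ + Δv₂ = 15470 m/s = 15.47 km/s.

Δv_total ≈ 15.47 km/s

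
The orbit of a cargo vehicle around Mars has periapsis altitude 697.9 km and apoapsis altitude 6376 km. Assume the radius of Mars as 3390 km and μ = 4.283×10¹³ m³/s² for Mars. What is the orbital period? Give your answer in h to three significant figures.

r_p = 3390 + 697.9 = 4087.9 km = 4.0879×10⁶ m.
r_a = 3390 + 6376 = 9766.0 km = 9.7660×10⁶ m.
Semi-major axis a = (r_p + r_a)/2 = (4087.9 + 9766.0)/2 = 6926.9 km = 6.927×10⁶ m.
By Kepler's third law T = 2π√(a³/μ) = 2π × 2.786×10³ = 1.750×10⁴ s.
= 4.862 h.

T ≈ 4.86 h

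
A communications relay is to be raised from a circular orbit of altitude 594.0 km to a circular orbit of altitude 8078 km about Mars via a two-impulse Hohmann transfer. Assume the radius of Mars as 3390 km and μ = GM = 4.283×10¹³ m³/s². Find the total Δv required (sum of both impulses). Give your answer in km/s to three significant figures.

Δv_total ≈ 1.26 km/s

r₁ = 3390 + 594.0 = 3984.0 km = 3.9840×10⁶ m.
r₂ = 3390 + 8078 = 11468 km = 1.1468×10⁷ m.
Transfer ellipse a_t = (r₁ + r₂)/2 = 7.726×10⁶ m.
At r₁: circular v_c1 = √(μ/r₁) = 3279 m/s; transfer-periapsis v_p = √[μ(2/r₁ − 1/a_t)] = 3995 m/s.
Δv₁ = v_p − v_c1 = 715.9 m/s.
At r₂: circular v_c2 = √(μ/r₂) = 1933 m/s; transfer-apoapsis v_a = √[μ(2/r₂ − 1/a_t)] = 1388 m/s.
Δv₂ = v_c2 − v_a = 544.8 m/s.
Total Δv = Δv₁ + Δv₂ = 1261 m/s = 1.261 km/s.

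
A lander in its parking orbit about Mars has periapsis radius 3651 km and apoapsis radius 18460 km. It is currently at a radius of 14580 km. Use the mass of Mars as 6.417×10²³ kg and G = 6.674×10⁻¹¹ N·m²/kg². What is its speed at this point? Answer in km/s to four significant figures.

v ≈ 1.415 km/s

μ = GM = 6.674×10⁻¹¹ × 6.417×10²³ = 4.283×10¹³ m³/s².
Semi-major axis a = (r_p + r_a)/2 = 11056 km = 1.106×10⁷ m.
Vis-viva: v² = μ(2/r − 1/a) = 4.283×10¹³ × (1.372×10⁻⁷ − 9.045×10⁻⁸) = 2.001×10⁶ m²/s².
v = 1415 m/s = 1.415 km/s.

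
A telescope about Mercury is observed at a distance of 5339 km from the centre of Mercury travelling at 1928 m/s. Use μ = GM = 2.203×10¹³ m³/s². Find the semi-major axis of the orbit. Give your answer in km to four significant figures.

a ≈ 4857 km

r = 5.339×10⁶ m.
Vis-viva rearranged: 1/a = 2/r − v²/μ = 3.746×10⁻⁷ − 1.687×10⁻⁷ = 2.059×10⁻⁷ m⁻¹.
a = 4.857×10⁶ m = 4857.5 km.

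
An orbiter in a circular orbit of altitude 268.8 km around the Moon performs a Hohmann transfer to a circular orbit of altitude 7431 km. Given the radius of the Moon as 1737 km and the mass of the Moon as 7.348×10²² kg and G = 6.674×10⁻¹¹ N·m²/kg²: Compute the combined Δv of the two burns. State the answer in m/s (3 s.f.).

Δv_total ≈ 733 m/s

μ = GM = 6.674×10⁻¹¹ × 7.348×10²² = 4.904×10¹² m³/s².
r₁ = 1737 + 268.8 = 2005.8 km = 2.0058×10⁶ m.
r₂ = 1737 + 7431 = 9168.0 km = 9.1680×10⁶ m.
Transfer ellipse a_t = (r₁ + r₂)/2 = 5.587×10⁶ m.
At r₁: circular v_c1 = √(μ/r₁) = 1564 m/s; transfer-perilune v_p = √[μ(2/r₁ − 1/a_t)] = 2003 m/s.
Δv₁ = v_p − v_c1 = 439.4 m/s.
At r₂: circular v_c2 = √(μ/r₂) = 731.4 m/s; transfer-apolune v_a = √[μ(2/r₂ − 1/a_t)] = 438.2 m/s.
Δv₂ = v_c2 − v_a = 293.1 m/s.
Total Δv = Δv₁ + Δv₂ = 732.5 m/s.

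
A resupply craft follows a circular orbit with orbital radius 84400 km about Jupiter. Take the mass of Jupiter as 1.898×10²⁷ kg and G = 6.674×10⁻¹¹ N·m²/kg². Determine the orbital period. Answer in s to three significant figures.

μ = GM = 6.674×10⁻¹¹ × 1.898×10²⁷ = 1.267×10¹⁷ m³/s².
r = 84400 km = 8.440×10⁷ m.
Kepler's third law: T = 2π√(r³/μ) = 2π√((8.440×10⁷)³ / 1.267×10¹⁷).
r³/μ = 4.746×10⁶ s², so T = 2π × 2.179×10³ = 1.369×10⁴ s.

T ≈ 13700 s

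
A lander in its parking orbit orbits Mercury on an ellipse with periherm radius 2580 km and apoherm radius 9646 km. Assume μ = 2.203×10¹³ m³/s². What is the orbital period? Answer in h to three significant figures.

T ≈ 5.62 h

Semi-major axis a = (r_p + r_a)/2 = (2580.0 + 9646.0)/2 = 6113.0 km = 6.113×10⁶ m.
By Kepler's third law T = 2π√(a³/μ) = 2π × 3.220×10³ = 2.023×10⁴ s.
= 5.620 h.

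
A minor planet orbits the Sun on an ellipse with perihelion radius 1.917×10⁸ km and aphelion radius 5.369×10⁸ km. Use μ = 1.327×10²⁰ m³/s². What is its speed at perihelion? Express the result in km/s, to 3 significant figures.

v ≈ 31.9 km/s

Semi-major axis a = (r_p + r_a)/2 = 3.6430×10⁸ km = 3.643×10¹¹ m.
Vis-viva: v² = μ(2/r − 1/a) = 1.327×10²⁰ × (1.043×10⁻¹¹ − 2.745×10⁻¹²) = 1.020×10⁹ m²/s².
v = 31940 m/s = 31.94 km/s.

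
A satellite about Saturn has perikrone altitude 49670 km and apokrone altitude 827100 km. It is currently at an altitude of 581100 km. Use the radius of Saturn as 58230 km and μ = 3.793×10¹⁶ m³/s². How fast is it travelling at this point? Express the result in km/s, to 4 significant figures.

v ≈ 6.502 km/s

r_p = 58230 + 49670 = 107900 km = 1.0790×10⁸ m.
r_a = 58230 + 827100 = 885330 km = 8.8533×10⁸ m.
r = 58230 + 581100 = 6.3933×10⁵ km = 6.393×10⁸ m.
Semi-major axis a = (r_p + r_a)/2 = 4.9662×10⁵ km = 4.966×10⁸ m.
Vis-viva: v² = μ(2/r − 1/a) = 3.793×10¹⁶ × (3.128×10⁻⁹ − 2.014×10⁻⁹) = 4.228×10⁷ m²/s².
v = 6502 m/s = 6.502 km/s.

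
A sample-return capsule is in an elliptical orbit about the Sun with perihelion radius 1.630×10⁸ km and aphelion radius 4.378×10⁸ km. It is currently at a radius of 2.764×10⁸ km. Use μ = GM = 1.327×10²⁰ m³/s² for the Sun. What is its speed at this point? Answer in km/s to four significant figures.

v ≈ 22.77 km/s

Semi-major axis a = (r_p + r_a)/2 = 3.0040×10⁸ km = 3.004×10¹¹ m.
Vis-viva: v² = μ(2/r − 1/a) = 1.327×10²⁰ × (7.236×10⁻¹² − 3.329×10⁻¹²) = 5.185×10⁸ m²/s².
v = 22770 m/s = 22.77 km/s.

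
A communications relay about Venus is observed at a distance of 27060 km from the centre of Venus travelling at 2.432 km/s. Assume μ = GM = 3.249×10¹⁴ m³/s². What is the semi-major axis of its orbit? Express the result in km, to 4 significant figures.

r = 2.706×10⁷ m.
Vis-viva rearranged: 1/a = 2/r − v²/μ = 7.391×10⁻⁸ − 1.820×10⁻⁸ = 5.571×10⁻⁸ m⁻¹.
a = 1.795×10⁷ m = 17952 km.

a ≈ 17950 km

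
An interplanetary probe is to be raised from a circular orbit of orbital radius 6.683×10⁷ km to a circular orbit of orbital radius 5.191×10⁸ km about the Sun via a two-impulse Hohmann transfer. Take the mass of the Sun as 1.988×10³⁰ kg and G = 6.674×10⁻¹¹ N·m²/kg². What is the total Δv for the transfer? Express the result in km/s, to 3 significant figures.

μ = GM = 6.674×10⁻¹¹ × 1.988×10³⁰ = 1.327×10²⁰ m³/s².
r₁ = 6.683×10⁷ km = 6.683×10¹⁰ m.
r₂ = 5.191×10⁸ km = 5.191×10¹¹ m.
Transfer ellipse a_t = (r₁ + r₂)/2 = 2.930×10¹¹ m.
At r₁: circular v_c1 = √(μ/r₁) = 44560 m/s; transfer-perihelion v_p = √[μ(2/r₁ − 1/a_t)] = 59310 m/s.
Δv₁ = v_p − v_c1 = 14750 m/s.
At r₂: circular v_c2 = √(μ/r₂) = 15990 m/s; transfer-aphelion v_a = √[μ(2/r₂ − 1/a_t)] = 7636 m/s.
Δv₂ = v_c2 − v_a = 8352 m/s.
Total Δv = Δv₁ + Δv₂ = 23110 m/s = 23.11 km/s.

Δv_total ≈ 23.1 km/s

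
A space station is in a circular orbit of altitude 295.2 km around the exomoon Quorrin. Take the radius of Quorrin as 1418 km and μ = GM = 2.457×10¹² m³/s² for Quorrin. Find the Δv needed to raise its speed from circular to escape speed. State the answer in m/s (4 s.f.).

Δv ≈ 496.0 m/s

r = 1418 + 295.2 = 1713.2 km = 1.7132×10⁶ m.
Circular speed v_c = √(μ/r) = 1198 m/s.
Escape speed v_esc = √(2μ/r) = √2 × v_c = 1694 m/s.
Δv = v_esc − v_c = 496.0 m/s.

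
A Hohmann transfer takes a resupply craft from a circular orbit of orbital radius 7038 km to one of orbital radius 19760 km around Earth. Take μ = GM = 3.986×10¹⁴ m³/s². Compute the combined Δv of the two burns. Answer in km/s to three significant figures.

r₁ = 7038 km = 7.038×10⁶ m.
r₂ = 19760 km = 1.976×10⁷ m.
Transfer ellipse a_t = (r₁ + r₂)/2 = 1.340×10⁷ m.
At r₁: circular v_c1 = √(μ/r₁) = 7526 m/s; transfer-perigee v_p = √[μ(2/r₁ − 1/a_t)] = 9139 m/s.
Δv₁ = v_p − v_c1 = 1613 m/s.
At r₂: circular v_c2 = √(μ/r₂) = 4491 m/s; transfer-apogee v_a = √[μ(2/r₂ − 1/a_t)] = 3255 m/s.
Δv₂ = v_c2 − v_a = 1236 m/s.
Total Δv = Δv₁ + Δv₂ = 2850 m/s = 2.850 km/s.

Δv_total ≈ 2.85 km/s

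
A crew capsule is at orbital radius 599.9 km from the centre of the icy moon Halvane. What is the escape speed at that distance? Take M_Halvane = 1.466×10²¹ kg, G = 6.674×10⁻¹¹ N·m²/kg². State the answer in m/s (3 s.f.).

v_esc ≈ 571 m/s

μ = GM = 6.674×10⁻¹¹ × 1.466×10²¹ = 9.784×10¹⁰ m³/s².
r = 599.9 km = 5.999×10⁵ m.
Escape speed v_esc = √(2μ/r) = √(2 × 9.784×10¹⁰ / 5.999×10⁵) = √(3.262×10⁵) = 571.1 m/s.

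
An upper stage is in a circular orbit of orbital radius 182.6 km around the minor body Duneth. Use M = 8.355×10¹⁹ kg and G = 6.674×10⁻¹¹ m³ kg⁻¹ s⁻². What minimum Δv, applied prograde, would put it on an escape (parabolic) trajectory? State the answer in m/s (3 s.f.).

Δv ≈ 72.4 m/s

μ = GM = 6.674×10⁻¹¹ × 8.355×10¹⁹ = 5.576×10⁹ m³/s².
r = 182.6 km = 1.826×10⁵ m.
Circular speed v_c = √(μ/r) = 174.7 m/s.
Escape speed v_esc = √(2μ/r) = √2 × v_c = 247.1 m/s.
Δv = v_esc − v_c = 72.38 m/s.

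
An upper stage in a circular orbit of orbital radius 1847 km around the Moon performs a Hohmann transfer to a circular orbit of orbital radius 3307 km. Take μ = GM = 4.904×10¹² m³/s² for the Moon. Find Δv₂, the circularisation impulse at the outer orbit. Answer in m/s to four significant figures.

Δv ≈ 186.8 m/s

r₁ = 1847 km = 1.847×10⁶ m.
r₂ = 3307 km = 3.307×10⁶ m.
Transfer ellipse a_t = (r₁ + r₂)/2 = 2.577×10⁶ m.
At r₁: circular v_c1 = √(μ/r₁) = 1629 m/s; transfer-perilune v_p = √[μ(2/r₁ − 1/a_t)] = 1846 m/s.
At r₂: circular v_c2 = √(μ/r₂) = 1218 m/s; transfer-apolune v_a = √[μ(2/r₂ − 1/a_t)] = 1031 m/s.
Δv₂ = v_c2 − v_a = 186.8 m/s.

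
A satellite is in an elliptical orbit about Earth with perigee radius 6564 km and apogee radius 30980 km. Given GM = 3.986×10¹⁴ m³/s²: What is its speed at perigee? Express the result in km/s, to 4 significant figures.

Semi-major axis a = (r_p + r_a)/2 = 18772 km = 1.877×10⁷ m.
Vis-viva: v² = μ(2/r − 1/a) = 3.986×10¹⁴ × (3.047×10⁻⁷ − 5.327×10⁻⁸) = 1.002×10⁸ m²/s².
v = 10010 m/s = 10.01 km/s.

v ≈ 10.01 km/s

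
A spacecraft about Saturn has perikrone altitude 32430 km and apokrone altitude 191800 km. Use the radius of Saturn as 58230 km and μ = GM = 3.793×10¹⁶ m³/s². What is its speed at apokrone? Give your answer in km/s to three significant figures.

v ≈ 8.99 km/s

r_p = 58230 + 32430 = 90660 km = 9.0660×10⁷ m.
r_a = 58230 + 191800 = 250030 km = 2.5003×10⁸ m.
Semi-major axis a = (r_p + r_a)/2 = 1.7034×10⁵ km = 1.703×10⁸ m.
Vis-viva: v² = μ(2/r − 1/a) = 3.793×10¹⁶ × (7.999×10⁻⁹ − 5.870×10⁻⁹) = 8.074×10⁷ m²/s².
v = 8985 m/s = 8.985 km/s.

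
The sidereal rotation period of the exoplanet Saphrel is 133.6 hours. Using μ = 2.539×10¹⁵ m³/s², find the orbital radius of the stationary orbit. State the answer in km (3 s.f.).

T = 133.6 hours = 4.810×10⁵ s.
A synchronous orbit has period T, so by Kepler's third law a = (μT²/4π²)^(1/3).
μT²/4π² = 2.539×10¹⁵ × (4.810×10⁵)² / 39.48 = 1.488×10²⁵ m³.
a = 2.459×10⁸ m = 2.4595×10⁵ km.

r_sync ≈ 2.46×10⁵ km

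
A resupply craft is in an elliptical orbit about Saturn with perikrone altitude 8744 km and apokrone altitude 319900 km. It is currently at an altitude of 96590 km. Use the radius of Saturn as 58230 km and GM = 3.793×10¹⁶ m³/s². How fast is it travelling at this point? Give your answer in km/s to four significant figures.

v ≈ 17.88 km/s

r_p = 58230 + 8744 = 66974 km = 6.6974×10⁷ m.
r_a = 58230 + 319900 = 378130 km = 3.7813×10⁸ m.
r = 58230 + 96590 = 1.5482×10⁵ km = 1.548×10⁸ m.
Semi-major axis a = (r_p + r_a)/2 = 2.2255×10⁵ km = 2.226×10⁸ m.
Vis-viva: v² = μ(2/r − 1/a) = 3.793×10¹⁶ × (1.292×10⁻⁸ − 4.493×10⁻⁹) = 3.196×10⁸ m²/s².
v = 17880 m/s = 17.88 km/s.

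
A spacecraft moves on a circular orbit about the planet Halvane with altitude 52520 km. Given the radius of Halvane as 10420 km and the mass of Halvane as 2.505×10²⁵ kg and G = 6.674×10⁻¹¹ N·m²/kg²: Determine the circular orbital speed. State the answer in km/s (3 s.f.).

v ≈ 5.15 km/s

μ = GM = 6.674×10⁻¹¹ × 2.505×10²⁵ = 1.672×10¹⁵ m³/s².
r = 10420 + 52520 = 62940 km = 6.2940×10⁷ m.
For a circular orbit v = √(μ/r) = √(1.672×10¹⁵ / 6.294×10⁷) = √(2.656×10⁷) = 5154 m/s.
That is 5.154 km/s.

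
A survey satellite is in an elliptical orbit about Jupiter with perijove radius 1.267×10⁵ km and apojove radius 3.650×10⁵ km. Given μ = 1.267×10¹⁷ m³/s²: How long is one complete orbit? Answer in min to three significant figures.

Semi-major axis a = (r_p + r_a)/2 = (1.2670×10⁵ + 3.6500×10⁵)/2 = 2.4585×10⁵ km = 2.458×10⁸ m.
By Kepler's third law T = 2π√(a³/μ) = 2π × 1.083×10⁴ = 6.805×10⁴ s.
= 1134 min.

T ≈ 1130 min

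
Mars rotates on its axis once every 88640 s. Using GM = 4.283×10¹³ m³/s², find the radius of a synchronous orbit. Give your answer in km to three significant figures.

A synchronous orbit has period T, so by Kepler's third law a = (μT²/4π²)^(1/3).
μT²/4π² = 4.283×10¹³ × (8.864×10⁴)² / 39.48 = 8.524×10²¹ m³.
a = 2.043×10⁷ m = 20428 km.

r_sync ≈ 20400 km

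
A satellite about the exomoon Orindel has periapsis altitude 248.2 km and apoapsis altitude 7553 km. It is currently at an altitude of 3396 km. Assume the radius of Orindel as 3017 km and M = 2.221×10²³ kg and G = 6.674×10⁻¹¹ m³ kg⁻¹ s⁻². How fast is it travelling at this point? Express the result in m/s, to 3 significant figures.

v ≈ 1570 m/s

μ = GM = 6.674×10⁻¹¹ × 2.221×10²³ = 1.482×10¹³ m³/s².
r_p = 3017 + 248.2 = 3265.2 km = 3.2652×10⁶ m.
r_a = 3017 + 7553 = 10570 km = 1.0570×10⁷ m.
r = 3017 + 3396 = 6413.0 km = 6.413×10⁶ m.
Semi-major axis a = (r_p + r_a)/2 = 6917.6 km = 6.918×10⁶ m.
Vis-viva: v² = μ(2/r − 1/a) = 1.482×10¹³ × (3.119×10⁻⁷ − 1.446×10⁻⁷) = 2.480×10⁶ m²/s².
v = 1575 m/s.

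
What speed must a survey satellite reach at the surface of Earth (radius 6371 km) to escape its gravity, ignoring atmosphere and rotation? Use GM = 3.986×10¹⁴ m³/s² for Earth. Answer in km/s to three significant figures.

r = R = 6.371×10⁶ m.
Escape speed v_esc = √(2μ/r) = √(2 × 3.986×10¹⁴ / 6.371×10⁶) = √(1.251×10⁸) = 11190 m/s.
= 11.19 km/s.

v_esc ≈ 11.2 km/s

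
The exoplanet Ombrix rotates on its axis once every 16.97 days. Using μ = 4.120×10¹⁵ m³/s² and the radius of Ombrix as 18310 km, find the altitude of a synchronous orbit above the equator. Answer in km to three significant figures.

h_sync ≈ 5.89×10⁵ km

T = 16.97 days = 1.466×10⁶ s.
A synchronous orbit has period T, so by Kepler's third law a = (μT²/4π²)^(1/3).
μT²/4π² = 4.120×10¹⁵ × (1.466×10⁶)² / 39.48 = 2.244×10²⁶ m³.
a = 6.076×10⁸ m = 6.0764×10⁵ km.
Altitude h = a − R = 6.0764×10⁵ − 18310 = 5.8933×10⁵ km.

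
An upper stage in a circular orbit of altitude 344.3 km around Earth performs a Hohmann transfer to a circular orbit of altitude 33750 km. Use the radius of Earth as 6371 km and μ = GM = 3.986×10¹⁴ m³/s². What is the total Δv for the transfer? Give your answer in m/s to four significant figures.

Δv_total ≈ 3844 m/s

r₁ = 6371 + 344.3 = 6715.3 km = 6.7153×10⁶ m.
r₂ = 6371 + 33750 = 40121 km = 4.0121×10⁷ m.
Transfer ellipse a_t = (r₁ + r₂)/2 = 2.342×10⁷ m.
At r₁: circular v_c1 = √(μ/r₁) = 7704 m/s; transfer-perigee v_p = √[μ(2/r₁ − 1/a_t)] = 10080 m/s.
Δv₁ = v_p − v_c1 = 2380 m/s.
At r₂: circular v_c2 = √(μ/r₂) = 3152 m/s; transfer-apogee v_a = √[μ(2/r₂ − 1/a_t)] = 1688 m/s.
Δv₂ = v_c2 − v_a = 1464 m/s.
Total Δv = Δv₁ + Δv₂ = 3844 m/s.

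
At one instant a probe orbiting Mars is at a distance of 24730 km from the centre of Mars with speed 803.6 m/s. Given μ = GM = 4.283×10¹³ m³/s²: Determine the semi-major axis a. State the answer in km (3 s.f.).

r = 2.473×10⁷ m.
Vis-viva rearranged: 1/a = 2/r − v²/μ = 8.087×10⁻⁸ − 1.508×10⁻⁸ = 6.580×10⁻⁸ m⁻¹.
a = 1.520×10⁷ m = 15199 km.

a ≈ 15200 km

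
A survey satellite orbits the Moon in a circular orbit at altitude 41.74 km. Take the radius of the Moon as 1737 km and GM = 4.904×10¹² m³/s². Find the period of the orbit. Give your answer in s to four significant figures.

T ≈ 6731 s

r = 1737 + 41.74 = 1778.7 km = 1.7787×10⁶ m.
Kepler's third law: T = 2π√(r³/μ) = 2π√((1.779×10⁶)³ / 4.904×10¹²).
r³/μ = 1.148×10⁶ s², so T = 2π × 1.071×10³ = 6.731×10³ s.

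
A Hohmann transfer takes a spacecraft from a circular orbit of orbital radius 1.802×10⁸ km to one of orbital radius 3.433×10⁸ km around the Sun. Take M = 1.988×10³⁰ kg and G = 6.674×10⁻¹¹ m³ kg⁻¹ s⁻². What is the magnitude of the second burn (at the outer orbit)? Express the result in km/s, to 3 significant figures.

μ = GM = 6.674×10⁻¹¹ × 1.988×10³⁰ = 1.327×10²⁰ m³/s².
r₁ = 1.802×10⁸ km = 1.802×10¹¹ m.
r₂ = 3.433×10⁸ km = 3.433×10¹¹ m.
Transfer ellipse a_t = (r₁ + r₂)/2 = 2.618×10¹¹ m.
At r₁: circular v_c1 = √(μ/r₁) = 27130 m/s; transfer-perihelion v_p = √[μ(2/r₁ − 1/a_t)] = 31080 m/s.
At r₂: circular v_c2 = √(μ/r₂) = 19660 m/s; transfer-aphelion v_a = √[μ(2/r₂ − 1/a_t)] = 16310 m/s.
Δv₂ = v_c2 − v_a = 3347 m/s.
= 3.347 km/s.

Δv ≈ 3.35 km/s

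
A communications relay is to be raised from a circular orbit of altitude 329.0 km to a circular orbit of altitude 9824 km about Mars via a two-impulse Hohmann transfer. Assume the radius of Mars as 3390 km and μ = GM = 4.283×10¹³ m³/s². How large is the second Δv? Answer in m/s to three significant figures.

Δv ≈ 607 m/s

r₁ = 3390 + 329.0 = 3719.0 km = 3.7190×10⁶ m.
r₂ = 3390 + 9824 = 13214 km = 1.3214×10⁷ m.
Transfer ellipse a_t = (r₁ + r₂)/2 = 8.466×10⁶ m.
At r₁: circular v_c1 = √(μ/r₁) = 3394 m/s; transfer-periapsis v_p = √[μ(2/r₁ − 1/a_t)] = 4240 m/s.
At r₂: circular v_c2 = √(μ/r₂) = 1800 m/s; transfer-apoapsis v_a = √[μ(2/r₂ − 1/a_t)] = 1193 m/s.
Δv₂ = v_c2 − v_a = 607.1 m/s.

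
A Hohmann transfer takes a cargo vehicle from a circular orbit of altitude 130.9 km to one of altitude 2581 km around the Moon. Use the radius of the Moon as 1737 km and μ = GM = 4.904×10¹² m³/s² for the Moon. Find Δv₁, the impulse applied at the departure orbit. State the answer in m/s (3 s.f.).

Δv ≈ 294 m/s

r₁ = 1737 + 130.9 = 1867.9 km = 1.8679×10⁶ m.
r₂ = 1737 + 2581 = 4318.0 km = 4.3180×10⁶ m.
Transfer ellipse a_t = (r₁ + r₂)/2 = 3.093×10⁶ m.
At r₁: circular v_c1 = √(μ/r₁) = 1620 m/s; transfer-perilune v_p = √[μ(2/r₁ − 1/a_t)] = 1914 m/s.
Δv₁ = v_p − v_c1 = 294.2 m/s.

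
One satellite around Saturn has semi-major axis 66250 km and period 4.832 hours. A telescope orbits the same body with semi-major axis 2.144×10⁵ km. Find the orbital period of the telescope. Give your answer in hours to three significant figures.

Kepler's third law: T² ∝ a³, so T₂ = T₁ (a₂/a₁)^(3/2).
a₂/a₁ = 3.236, (a₂/a₁)^(3/2) = 5.822.
T₂ = 4.832 × 5.822 = 28.13 hours.

T₂ ≈ 28.1 hours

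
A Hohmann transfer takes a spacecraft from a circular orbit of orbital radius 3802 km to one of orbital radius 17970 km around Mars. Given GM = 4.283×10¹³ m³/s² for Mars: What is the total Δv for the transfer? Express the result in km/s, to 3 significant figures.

r₁ = 3802 km = 3.802×10⁶ m.
r₂ = 17970 km = 1.797×10⁷ m.
Transfer ellipse a_t = (r₁ + r₂)/2 = 1.089×10⁷ m.
At r₁: circular v_c1 = √(μ/r₁) = 3356 m/s; transfer-periapsis v_p = √[μ(2/r₁ − 1/a_t)] = 4312 m/s.
Δv₁ = v_p − v_c1 = 955.9 m/s.
At r₂: circular v_c2 = √(μ/r₂) = 1544 m/s; transfer-apoapsis v_a = √[μ(2/r₂ − 1/a_t)] = 912.4 m/s.
Δv₂ = v_c2 − v_a = 631.5 m/s.
Total Δv = Δv₁ + Δv₂ = 1587 m/s = 1.587 km/s.

Δv_total ≈ 1.59 km/s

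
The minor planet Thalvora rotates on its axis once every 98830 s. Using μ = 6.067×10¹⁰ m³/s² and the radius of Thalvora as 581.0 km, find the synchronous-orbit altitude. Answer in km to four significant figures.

A synchronous orbit has period T, so by Kepler's third law a = (μT²/4π²)^(1/3).
μT²/4π² = 6.067×10¹⁰ × (9.883×10⁴)² / 39.48 = 1.501×10¹⁹ m³.
a = 2.467×10⁶ m = 2466.8 km.
Altitude h = a − R = 2466.8 − 581.0 = 1885.8 km.

h_sync ≈ 1886 km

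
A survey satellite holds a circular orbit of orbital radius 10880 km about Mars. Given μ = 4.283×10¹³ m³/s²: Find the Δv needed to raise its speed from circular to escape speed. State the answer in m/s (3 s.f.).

Δv ≈ 822 m/s

r = 10880 km = 1.088×10⁷ m.
Circular speed v_c = √(μ/r) = 1984 m/s.
Escape speed v_esc = √(2μ/r) = √2 × v_c = 2806 m/s.
Δv = v_esc − v_c = 821.8 m/s.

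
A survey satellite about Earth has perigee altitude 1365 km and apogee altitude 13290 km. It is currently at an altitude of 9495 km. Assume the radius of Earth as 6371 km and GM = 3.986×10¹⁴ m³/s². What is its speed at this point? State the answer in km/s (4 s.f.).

r_p = 6371 + 1365 = 7736.0 km = 7.7360×10⁶ m.
r_a = 6371 + 13290 = 19661 km = 1.9661×10⁷ m.
r = 6371 + 9495 = 15866 km = 1.587×10⁷ m.
Semi-major axis a = (r_p + r_a)/2 = 13698 km = 1.370×10⁷ m.
Vis-viva: v² = μ(2/r − 1/a) = 3.986×10¹⁴ × (1.261×10⁻⁷ − 7.300×10⁻⁸) = 2.115×10⁷ m²/s².
v = 4599 m/s = 4.599 km/s.

v ≈ 4.599 km/s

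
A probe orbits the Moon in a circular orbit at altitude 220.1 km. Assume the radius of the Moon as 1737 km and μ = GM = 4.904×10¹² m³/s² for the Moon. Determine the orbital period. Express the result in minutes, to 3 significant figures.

T ≈ 129 minutes

r = 1737 + 220.1 = 1957.1 km = 1.9571×10⁶ m.
Kepler's third law: T = 2π√(r³/μ) = 2π√((1.957×10⁶)³ / 4.904×10¹²).
r³/μ = 1.529×10⁶ s², so T = 2π × 1.236×10³ = 7.768×10³ s.
Converting: 7.768×10³ s ÷ 60.00 = 129.5 minutes.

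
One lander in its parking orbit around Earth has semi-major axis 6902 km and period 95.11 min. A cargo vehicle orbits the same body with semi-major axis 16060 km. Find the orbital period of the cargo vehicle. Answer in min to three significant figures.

Kepler's third law: T² ∝ a³, so T₂ = T₁ (a₂/a₁)^(3/2).
a₂/a₁ = 2.327, (a₂/a₁)^(3/2) = 3.549.
T₂ = 95.11 × 3.549 = 337.6 min.

T₂ ≈ 338 min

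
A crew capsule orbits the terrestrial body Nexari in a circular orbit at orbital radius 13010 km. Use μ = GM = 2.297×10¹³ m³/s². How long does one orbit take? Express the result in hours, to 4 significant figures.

r = 13010 km = 1.301×10⁷ m.
Kepler's third law: T = 2π√(r³/μ) = 2π√((1.301×10⁷)³ / 2.297×10¹³).
r³/μ = 9.587×10⁷ s², so T = 2π × 9.791×10³ = 6.152×10⁴ s.
Converting: 6.152×10⁴ s ÷ 3600 = 17.09 hours.

T ≈ 17.09 hours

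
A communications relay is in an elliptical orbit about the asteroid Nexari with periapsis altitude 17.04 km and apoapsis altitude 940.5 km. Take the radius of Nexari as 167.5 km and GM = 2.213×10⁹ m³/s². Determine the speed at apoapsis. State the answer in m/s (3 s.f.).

r_p = 167.5 + 17.04 = 184.54 km = 1.8454×10⁵ m.
r_a = 167.5 + 940.5 = 1108.0 km = 1.1080×10⁶ m.
Semi-major axis a = (r_p + r_a)/2 = 646.27 km = 6.463×10⁵ m.
Vis-viva: v² = μ(2/r − 1/a) = 2.213×10⁹ × (1.805×10⁻⁶ − 1.547×10⁻⁶) = 5.703×10² m²/s².
v = 23.88 m/s.

v ≈ 23.9 m/s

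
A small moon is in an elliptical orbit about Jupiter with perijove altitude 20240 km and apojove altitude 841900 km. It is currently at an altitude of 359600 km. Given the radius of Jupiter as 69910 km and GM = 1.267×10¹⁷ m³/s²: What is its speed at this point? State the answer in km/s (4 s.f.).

r_p = 69910 + 20240 = 90150 km = 9.0150×10⁷ m.
r_a = 69910 + 841900 = 911810 km = 9.1181×10⁸ m.
r = 69910 + 359600 = 4.2951×10⁵ km = 4.295×10⁸ m.
Semi-major axis a = (r_p + r_a)/2 = 5.0098×10⁵ km = 5.010×10⁸ m.
Vis-viva: v² = μ(2/r − 1/a) = 1.267×10¹⁷ × (4.656×10⁻⁹ − 1.996×10⁻⁹) = 3.371×10⁸ m²/s².
v = 18360 m/s = 18.36 km/s.

v ≈ 18.36 km/s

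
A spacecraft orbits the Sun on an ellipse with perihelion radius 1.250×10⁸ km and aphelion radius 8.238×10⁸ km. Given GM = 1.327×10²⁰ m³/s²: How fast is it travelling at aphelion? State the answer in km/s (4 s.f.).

v ≈ 6.515 km/s

Semi-major axis a = (r_p + r_a)/2 = 4.7440×10⁸ km = 4.744×10¹¹ m.
Vis-viva: v² = μ(2/r − 1/a) = 1.327×10²⁰ × (2.428×10⁻¹² − 2.108×10⁻¹²) = 4.244×10⁷ m²/s².
v = 6515 m/s = 6.515 km/s.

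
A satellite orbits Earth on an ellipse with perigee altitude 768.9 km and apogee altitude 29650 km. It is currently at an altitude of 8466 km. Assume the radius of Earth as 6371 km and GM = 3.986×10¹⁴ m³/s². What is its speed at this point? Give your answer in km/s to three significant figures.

v ≈ 5.94 km/s

r_p = 6371 + 768.9 = 7139.9 km = 7.1399×10⁶ m.
r_a = 6371 + 29650 = 36021 km = 3.6021×10⁷ m.
r = 6371 + 8466 = 14837 km = 1.484×10⁷ m.
Semi-major axis a = (r_p + r_a)/2 = 21580 km = 2.158×10⁷ m.
Vis-viva: v² = μ(2/r − 1/a) = 3.986×10¹⁴ × (1.348×10⁻⁷ − 4.634×10⁻⁸) = 3.526×10⁷ m²/s².
v = 5938 m/s = 5.938 km/s.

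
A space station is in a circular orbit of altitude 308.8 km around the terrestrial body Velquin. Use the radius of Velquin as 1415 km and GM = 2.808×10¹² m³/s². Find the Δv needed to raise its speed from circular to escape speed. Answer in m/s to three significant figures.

Δv ≈ 529 m/s

r = 1415 + 308.8 = 1723.8 km = 1.7238×10⁶ m.
Circular speed v_c = √(μ/r) = 1276 m/s.
Escape speed v_esc = √(2μ/r) = √2 × v_c = 1805 m/s.
Δv = v_esc − v_c = 528.7 m/s.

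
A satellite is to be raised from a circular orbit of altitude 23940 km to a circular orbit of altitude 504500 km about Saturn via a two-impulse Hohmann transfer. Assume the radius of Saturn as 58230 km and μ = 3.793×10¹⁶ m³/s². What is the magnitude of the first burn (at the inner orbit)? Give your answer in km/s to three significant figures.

Δv ≈ 6.90 km/s

r₁ = 58230 + 23940 = 82170 km = 8.2170×10⁷ m.
r₂ = 58230 + 504500 = 562730 km = 5.6273×10⁸ m.
Transfer ellipse a_t = (r₁ + r₂)/2 = 3.224×10⁸ m.
At r₁: circular v_c1 = √(μ/r₁) = 21480 m/s; transfer-perikrone v_p = √[μ(2/r₁ − 1/a_t)] = 28380 m/s.
Δv₁ = v_p − v_c1 = 6898 m/s.
= 6.898 km/s.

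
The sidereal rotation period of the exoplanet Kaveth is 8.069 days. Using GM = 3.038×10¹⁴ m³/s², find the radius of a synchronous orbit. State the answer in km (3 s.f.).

r_sync ≈ 1.55×10⁵ km

T = 8.069 days = 6.972×10⁵ s.
A synchronous orbit has period T, so by Kepler's third law a = (μT²/4π²)^(1/3).
μT²/4π² = 3.038×10¹⁴ × (6.972×10⁵)² / 39.48 = 3.740×10²⁴ m³.
a = 1.552×10⁸ m = 1.5523×10⁵ km.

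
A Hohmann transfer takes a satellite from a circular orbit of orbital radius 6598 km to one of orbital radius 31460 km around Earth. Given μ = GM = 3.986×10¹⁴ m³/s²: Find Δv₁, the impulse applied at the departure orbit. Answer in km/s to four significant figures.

Δv ≈ 2.221 km/s

r₁ = 6598 km = 6.598×10⁶ m.
r₂ = 31460 km = 3.146×10⁷ m.
Transfer ellipse a_t = (r₁ + r₂)/2 = 1.903×10⁷ m.
At r₁: circular v_c1 = √(μ/r₁) = 7773 m/s; transfer-perigee v_p = √[μ(2/r₁ − 1/a_t)] = 9994 m/s.
Δv₁ = v_p − v_c1 = 2221 m/s.
= 2.221 km/s.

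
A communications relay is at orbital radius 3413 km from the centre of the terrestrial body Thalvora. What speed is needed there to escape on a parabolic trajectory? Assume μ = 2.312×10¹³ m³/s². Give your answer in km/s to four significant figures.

r = 3413 km = 3.413×10⁶ m.
Escape speed v_esc = √(2μ/r) = √(2 × 2.312×10¹³ / 3.413×10⁶) = √(1.355×10⁷) = 3681 m/s.
= 3.681 km/s.

v_esc ≈ 3.681 km/s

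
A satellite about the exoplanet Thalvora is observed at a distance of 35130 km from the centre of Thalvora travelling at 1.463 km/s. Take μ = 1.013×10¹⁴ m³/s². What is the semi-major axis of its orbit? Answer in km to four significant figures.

r = 3.513×10⁷ m.
Specific orbital energy ε = v²/2 − μ/r = (1463)²/2 − 1.013×10¹⁴/3.513×10⁷ = -1.813×10⁶ J/kg.
Since ε = −μ/(2a), a = −μ/(2ε) = 2.793×10⁷ m = 27931 km.

a ≈ 27930 km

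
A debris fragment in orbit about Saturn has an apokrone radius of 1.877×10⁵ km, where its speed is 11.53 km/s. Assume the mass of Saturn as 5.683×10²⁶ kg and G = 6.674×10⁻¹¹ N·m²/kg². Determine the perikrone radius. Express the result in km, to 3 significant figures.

perikrone radius ≈ 92000 km

μ = GM = 6.674×10⁻¹¹ × 5.683×10²⁶ = 3.793×10¹⁶ m³/s².
r_a = 1.877×10⁸ m.
Specific energy ε = v²/2 − μ/r = -1.356×10⁸ J/kg, so a = −μ/(2ε) = 1.399×10⁸ m.
The apsides satisfy r_p + r_a = 2a, so the perikrone radius is 2a − r_a = 9.201×10⁷ m = 92011 km.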